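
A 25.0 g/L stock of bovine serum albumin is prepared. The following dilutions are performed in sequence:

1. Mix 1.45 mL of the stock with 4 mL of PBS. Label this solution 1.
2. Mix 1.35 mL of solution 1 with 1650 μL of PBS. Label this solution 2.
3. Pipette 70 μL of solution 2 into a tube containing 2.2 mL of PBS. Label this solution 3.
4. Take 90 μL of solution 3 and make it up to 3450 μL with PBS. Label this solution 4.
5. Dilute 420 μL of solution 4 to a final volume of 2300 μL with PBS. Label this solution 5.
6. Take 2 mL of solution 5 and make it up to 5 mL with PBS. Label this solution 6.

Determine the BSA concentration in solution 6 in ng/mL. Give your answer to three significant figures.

176 ng/mL

Step 1: 1.45 mL + 4 mL = 5.45 mL total → factor 5.45/1.45 = 3.7586
Step 2: 1.35 mL + 1650 μL = 3 mL total → factor 3/1.35 = 2.2222
Step 3: 70 μL + 2.2 mL = 2270 μL total → factor 2270/70 = 32.429
Step 4: 90 μL brought to 3450 μL → factor 3450/90 = 38.333
Step 5: 420 μL brought to 2300 μL → factor 2300/420 = 5.4762
Step 6: 2 mL brought to 5 mL → factor 5/2 = 2.5
Overall dilution factor = 3.7586 × 2.2222 × 32.429 × 38.333 × 5.4762 × 2.5 = 1.4215 × 10^5
Final = 25.0 g/L / 1.4215 × 10^5 = 0.0001759 g/L = 176 ng/mL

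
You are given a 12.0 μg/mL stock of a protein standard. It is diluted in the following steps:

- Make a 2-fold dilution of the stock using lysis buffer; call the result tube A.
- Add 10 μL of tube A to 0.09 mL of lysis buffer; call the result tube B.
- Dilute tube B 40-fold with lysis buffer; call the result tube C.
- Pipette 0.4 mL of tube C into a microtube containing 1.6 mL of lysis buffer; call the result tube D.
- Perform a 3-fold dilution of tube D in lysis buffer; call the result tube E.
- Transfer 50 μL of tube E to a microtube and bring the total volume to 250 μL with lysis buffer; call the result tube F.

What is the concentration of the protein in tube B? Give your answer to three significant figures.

0.600 μg/mL

Step 1: 2-fold → factor 2
Step 2: 10 μL + 0.09 mL = 100 μL total → factor 100/10 = 10
Dilution factor through tube B = 2 × 10 = 20
[tube B] = 12.0 μg/mL / 20 = 0.600 μg/mL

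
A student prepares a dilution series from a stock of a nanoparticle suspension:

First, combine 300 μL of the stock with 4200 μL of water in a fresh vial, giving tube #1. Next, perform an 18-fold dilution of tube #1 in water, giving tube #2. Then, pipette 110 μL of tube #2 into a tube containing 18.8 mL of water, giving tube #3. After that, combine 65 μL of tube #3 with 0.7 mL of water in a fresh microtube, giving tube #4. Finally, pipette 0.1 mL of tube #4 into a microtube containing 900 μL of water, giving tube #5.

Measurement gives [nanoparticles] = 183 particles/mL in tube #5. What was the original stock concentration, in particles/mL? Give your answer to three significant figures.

Step 1: 300 μL + 4200 μL = 4500 μL total → factor 4500/300 = 15
Step 2: 18-fold → factor 18
Step 3: 110 μL + 18.8 mL = 18910 μL total → factor 18910/110 = 171.91
Step 4: 65 μL + 0.7 mL = 765 μL total → factor 765/65 = 11.769
Step 5: 0.1 mL + 900 μL = 1 mL total → factor 1/0.1 = 10
Overall dilution factor = 15 × 18 × 171.91 × 11.769 × 10 = 5.4627 × 10^6
Stock = 183 particles/mL × 5.4627 × 10^6 = 1.00 × 10^9 particles/mL

1.00 × 10^9 particles/mL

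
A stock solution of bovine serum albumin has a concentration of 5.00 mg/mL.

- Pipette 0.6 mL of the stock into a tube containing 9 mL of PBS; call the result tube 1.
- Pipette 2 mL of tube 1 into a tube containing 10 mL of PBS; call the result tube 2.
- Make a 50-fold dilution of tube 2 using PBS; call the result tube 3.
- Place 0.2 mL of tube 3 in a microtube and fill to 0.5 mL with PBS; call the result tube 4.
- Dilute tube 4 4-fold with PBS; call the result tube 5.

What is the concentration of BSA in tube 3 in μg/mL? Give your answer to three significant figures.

1.04 μg/mL

Step 1: 0.6 mL + 9 mL = 9.6 mL total → factor 9.6/0.6 = 16
Step 2: 2 mL + 10 mL = 12 mL total → factor 12/2 = 6
Step 3: 50-fold → factor 50
Dilution factor through tube 3 = 16 × 6 × 50 = 4800
[tube 3] = 5.00 mg/mL / 4800 = 0.001042 mg/mL = 1.04 μg/mL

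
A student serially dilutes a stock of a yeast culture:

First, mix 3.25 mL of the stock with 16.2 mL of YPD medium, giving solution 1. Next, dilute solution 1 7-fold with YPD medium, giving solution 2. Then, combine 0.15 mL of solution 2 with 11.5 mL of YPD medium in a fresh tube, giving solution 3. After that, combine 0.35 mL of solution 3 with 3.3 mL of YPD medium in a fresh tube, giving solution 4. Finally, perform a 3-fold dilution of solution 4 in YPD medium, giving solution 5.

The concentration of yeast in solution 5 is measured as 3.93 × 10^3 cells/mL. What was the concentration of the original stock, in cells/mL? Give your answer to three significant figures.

4.00 × 10^8 cells/mL

Step 1: 3.25 mL + 16.2 mL = 19.45 mL total → factor 19.45/3.25 = 5.9846
Step 2: 7-fold → factor 7
Step 3: 0.15 mL + 11.5 mL = 11.65 mL total → factor 11.65/0.15 = 77.667
Step 4: 0.35 mL + 3.3 mL = 3.65 mL total → factor 3.65/0.35 = 10.429
Step 5: 3-fold → factor 3
Overall dilution factor = 5.9846 × 7 × 77.667 × 10.429 × 3 = 1.0179 × 10^5
Stock = 3.93 × 10^3 cells/mL × 1.0179 × 10^5 = 4.00 × 10^8 cells/mL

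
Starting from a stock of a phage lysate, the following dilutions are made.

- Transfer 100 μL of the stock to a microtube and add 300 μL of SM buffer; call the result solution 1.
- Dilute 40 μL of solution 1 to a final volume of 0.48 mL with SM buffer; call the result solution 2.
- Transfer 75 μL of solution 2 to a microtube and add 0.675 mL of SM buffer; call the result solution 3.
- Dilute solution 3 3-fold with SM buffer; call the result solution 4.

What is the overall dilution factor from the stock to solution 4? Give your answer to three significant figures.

Step 1: 100 μL + 300 μL = 400 μL total → factor 400/100 = 4
Step 2: 40 μL brought to 0.48 mL → factor 480/40 = 12
Step 3: 75 μL + 0.675 mL = 750 μL total → factor 750/75 = 10
Step 4: 3-fold → factor 3
Overall dilution factor = 4 × 12 × 10 × 3 = 1440

1.44 × 10^3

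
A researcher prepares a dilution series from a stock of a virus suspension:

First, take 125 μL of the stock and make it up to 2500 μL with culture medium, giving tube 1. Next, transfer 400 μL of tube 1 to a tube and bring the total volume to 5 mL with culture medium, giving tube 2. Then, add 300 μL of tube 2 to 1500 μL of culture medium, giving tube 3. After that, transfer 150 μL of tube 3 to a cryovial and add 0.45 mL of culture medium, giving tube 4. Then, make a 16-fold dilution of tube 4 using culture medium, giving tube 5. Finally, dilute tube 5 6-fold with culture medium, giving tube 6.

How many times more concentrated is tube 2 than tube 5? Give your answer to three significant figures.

384

Step 1: 125 μL brought to 2500 μL → factor 2500/125 = 20
Step 2: 400 μL brought to 5 mL → factor 5000/400 = 12.5
Step 3: 300 μL + 1500 μL = 1800 μL total → factor 1800/300 = 6
Step 4: 150 μL + 0.45 mL = 600 μL total → factor 600/150 = 4
Step 5: 16-fold → factor 16
Dilution factor to tube 2 = 250; to tube 5 = 96000
[tube 2]/[tube 5] = (factor to tube 5)/(factor to tube 2) = 96000/250 = 384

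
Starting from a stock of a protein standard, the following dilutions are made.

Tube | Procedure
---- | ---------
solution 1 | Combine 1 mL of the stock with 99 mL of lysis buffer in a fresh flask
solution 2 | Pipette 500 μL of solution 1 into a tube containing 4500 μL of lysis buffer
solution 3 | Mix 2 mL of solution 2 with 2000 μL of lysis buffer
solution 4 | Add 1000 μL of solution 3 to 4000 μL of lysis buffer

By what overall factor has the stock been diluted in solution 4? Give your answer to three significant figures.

1.00 × 10^4

Step 1: 1 mL + 99 mL = 100 mL total → factor 100/1 = 100
Step 2: 500 μL + 4500 μL = 5000 μL total → factor 5000/500 = 10
Step 3: 2 mL + 2000 μL = 4 mL total → factor 4/2 = 2
Step 4: 1000 μL + 4000 μL = 5000 μL total → factor 5000/1000 = 5
Overall dilution factor = 100 × 10 × 2 × 5 = 10000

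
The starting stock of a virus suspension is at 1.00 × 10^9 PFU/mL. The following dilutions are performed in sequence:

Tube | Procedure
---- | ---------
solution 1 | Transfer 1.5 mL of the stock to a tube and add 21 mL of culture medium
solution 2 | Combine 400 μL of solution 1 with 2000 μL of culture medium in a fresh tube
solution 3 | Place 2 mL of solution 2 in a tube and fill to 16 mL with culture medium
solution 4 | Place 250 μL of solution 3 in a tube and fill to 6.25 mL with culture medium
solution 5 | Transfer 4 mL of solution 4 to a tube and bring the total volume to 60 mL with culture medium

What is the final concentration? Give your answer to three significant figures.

Step 1: 1.5 mL + 21 mL = 22.5 mL total → factor 22.5/1.5 = 15
Step 2: 400 μL + 2000 μL = 2400 μL total → factor 2400/400 = 6
Step 3: 2 mL brought to 16 mL → factor 16/2 = 8
Step 4: 250 μL brought to 6.25 mL → factor 6250/250 = 25
Step 5: 4 mL brought to 60 mL → factor 60/4 = 15
Overall dilution factor = 15 × 6 × 8 × 25 × 15 = 2.7 × 10^5
Final = 1.00 × 10^9 PFU/mL / 2.7 × 10^5 = 3.70 × 10^3 PFU/mL

3.70 × 10^3 PFU/mL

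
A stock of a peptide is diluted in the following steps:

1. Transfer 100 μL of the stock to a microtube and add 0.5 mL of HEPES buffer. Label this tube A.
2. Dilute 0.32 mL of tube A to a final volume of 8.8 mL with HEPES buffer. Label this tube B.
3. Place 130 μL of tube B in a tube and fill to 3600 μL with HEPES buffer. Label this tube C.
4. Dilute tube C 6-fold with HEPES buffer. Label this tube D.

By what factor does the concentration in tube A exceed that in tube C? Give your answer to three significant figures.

762

Step 1: 100 μL + 0.5 mL = 600 μL total → factor 600/100 = 6
Step 2: 0.32 mL brought to 8.8 mL → factor 8.8/0.32 = 27.5
Step 3: 130 μL brought to 3600 μL → factor 3600/130 = 27.692
Dilution factor to tube A = 6; to tube C = 4569.2
[tube A]/[tube C] = (factor to tube C)/(factor to tube A) = 4569.2/6 = 762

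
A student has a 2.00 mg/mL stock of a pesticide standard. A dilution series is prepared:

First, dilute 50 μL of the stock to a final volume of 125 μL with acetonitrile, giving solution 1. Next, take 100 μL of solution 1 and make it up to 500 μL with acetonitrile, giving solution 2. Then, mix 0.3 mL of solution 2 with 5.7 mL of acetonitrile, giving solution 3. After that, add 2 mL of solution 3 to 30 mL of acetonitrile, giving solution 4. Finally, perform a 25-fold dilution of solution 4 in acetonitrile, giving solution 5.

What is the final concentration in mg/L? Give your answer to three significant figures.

0.0200 mg/L

Step 1: 50 μL brought to 125 μL → factor 125/50 = 2.5
Step 2: 100 μL brought to 500 μL → factor 500/100 = 5
Step 3: 0.3 mL + 5.7 mL = 6 mL total → factor 6/0.3 = 20
Step 4: 2 mL + 30 mL = 32 mL total → factor 32/2 = 16
Step 5: 25-fold → factor 25
Overall dilution factor = 2.5 × 5 × 20 × 16 × 25 = 1 × 10^5
Final = 2.00 mg/mL / 1 × 10^5 = 2.000 × 10^-5 mg/mL = 0.0200 mg/L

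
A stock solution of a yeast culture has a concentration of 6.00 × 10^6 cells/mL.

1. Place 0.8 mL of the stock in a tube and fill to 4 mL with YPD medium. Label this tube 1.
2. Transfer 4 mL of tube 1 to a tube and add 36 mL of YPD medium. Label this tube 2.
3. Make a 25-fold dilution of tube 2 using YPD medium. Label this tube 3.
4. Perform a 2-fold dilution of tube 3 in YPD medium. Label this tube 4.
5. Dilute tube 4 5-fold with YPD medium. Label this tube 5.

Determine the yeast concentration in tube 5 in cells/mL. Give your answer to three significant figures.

480 cells/mL

Step 1: 0.8 mL brought to 4 mL → factor 4/0.8 = 5
Step 2: 4 mL + 36 mL = 40 mL total → factor 40/4 = 10
Step 3: 25-fold → factor 25
Step 4: 2-fold → factor 2
Step 5: 5-fold → factor 5
Overall dilution factor = 5 × 10 × 25 × 2 × 5 = 12500
Final = 6.00 × 10^6 cells/mL / 12500 = 480 cells/mL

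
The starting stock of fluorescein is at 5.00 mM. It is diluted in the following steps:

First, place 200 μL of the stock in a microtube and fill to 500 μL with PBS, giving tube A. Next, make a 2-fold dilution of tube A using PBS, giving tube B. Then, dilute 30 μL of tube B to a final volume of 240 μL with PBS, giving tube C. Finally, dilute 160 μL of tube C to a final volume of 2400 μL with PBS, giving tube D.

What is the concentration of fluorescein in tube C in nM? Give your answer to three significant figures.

1.25 × 10^5 nM

Step 1: 200 μL brought to 500 μL → factor 500/200 = 2.5
Step 2: 2-fold → factor 2
Step 3: 30 μL brought to 240 μL → factor 240/30 = 8
Dilution factor through tube C = 2.5 × 2 × 8 = 40
[tube C] = 5.00 mM / 40 = 0.1250 mM = 1.25 × 10^5 nM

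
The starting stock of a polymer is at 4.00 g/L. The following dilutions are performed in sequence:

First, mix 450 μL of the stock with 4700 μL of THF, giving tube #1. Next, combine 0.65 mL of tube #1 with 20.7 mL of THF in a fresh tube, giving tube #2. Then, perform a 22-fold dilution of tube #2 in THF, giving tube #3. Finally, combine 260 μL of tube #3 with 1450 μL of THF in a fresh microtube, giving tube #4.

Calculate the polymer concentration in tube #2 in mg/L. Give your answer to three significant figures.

Step 1: 450 μL + 4700 μL = 5150 μL total → factor 5150/450 = 11.444
Step 2: 0.65 mL + 20.7 mL = 21.35 mL total → factor 21.35/0.65 = 32.846
Dilution factor through tube #2 = 11.444 × 32.846 = 375.91
[tube #2] = 4.00 g/L / 375.91 = 0.01064 g/L = 10.6 mg/L

10.6 mg/L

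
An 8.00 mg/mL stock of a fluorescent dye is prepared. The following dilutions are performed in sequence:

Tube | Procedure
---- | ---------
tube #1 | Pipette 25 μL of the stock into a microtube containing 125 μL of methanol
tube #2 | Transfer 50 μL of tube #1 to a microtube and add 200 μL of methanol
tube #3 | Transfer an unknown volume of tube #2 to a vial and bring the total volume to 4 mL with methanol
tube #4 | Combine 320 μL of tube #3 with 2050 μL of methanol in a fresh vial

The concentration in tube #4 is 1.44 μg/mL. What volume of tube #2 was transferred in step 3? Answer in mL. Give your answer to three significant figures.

Step 1: 25 μL + 125 μL = 150 μL total → factor 150/25 = 6
Step 2: 50 μL + 200 μL = 250 μL total → factor 250/50 = 5
Step 3: v brought to 4 mL → factor = 4 mL/v
Step 4: 320 μL + 2050 μL = 2370 μL total → factor 2370/320 = 7.4062
Product of known-step factors = 222.19
Overall factor = 8.00 mg/mL / (1.44 μg/mL) = 5555.6
Step-3 factor = 5555.6 / 222.19 = 25.004
v = 4 mL / 25.004 = 0.160 mL

0.160 mL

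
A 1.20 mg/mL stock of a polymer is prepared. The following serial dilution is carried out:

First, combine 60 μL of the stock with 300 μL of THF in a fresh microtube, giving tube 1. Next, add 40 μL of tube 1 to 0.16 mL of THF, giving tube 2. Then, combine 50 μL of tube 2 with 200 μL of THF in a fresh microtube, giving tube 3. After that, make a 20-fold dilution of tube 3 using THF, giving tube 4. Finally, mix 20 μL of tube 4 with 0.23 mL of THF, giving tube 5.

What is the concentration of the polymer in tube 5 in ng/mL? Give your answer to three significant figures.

Step 1: 60 μL + 300 μL = 360 μL total → factor 360/60 = 6
Step 2: 40 μL + 0.16 mL = 200 μL total → factor 200/40 = 5
Step 3: 50 μL + 200 μL = 250 μL total → factor 250/50 = 5
Step 4: 20-fold → factor 20
Step 5: 20 μL + 0.23 mL = 250 μL total → factor 250/20 = 12.5
Overall dilution factor = 6 × 5 × 5 × 20 × 12.5 = 37500
Final = 1.20 mg/mL / 37500 = 3.200 × 10^-5 mg/mL = 32.0 ng/mL

32.0 ng/mL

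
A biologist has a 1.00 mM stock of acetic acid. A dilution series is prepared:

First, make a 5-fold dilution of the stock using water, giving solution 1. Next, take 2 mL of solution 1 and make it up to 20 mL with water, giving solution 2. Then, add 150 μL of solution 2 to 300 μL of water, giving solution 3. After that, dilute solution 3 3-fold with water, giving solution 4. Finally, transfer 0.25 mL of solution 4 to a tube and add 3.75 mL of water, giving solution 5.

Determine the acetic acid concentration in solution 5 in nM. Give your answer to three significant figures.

Step 1: 5-fold → factor 5
Step 2: 2 mL brought to 20 mL → factor 20/2 = 10
Step 3: 150 μL + 300 μL = 450 μL total → factor 450/150 = 3
Step 4: 3-fold → factor 3
Step 5: 0.25 mL + 3.75 mL = 4 mL total → factor 4/0.25 = 16
Overall dilution factor = 5 × 10 × 3 × 3 × 16 = 7200
Final = 1.00 mM / 7200 = 0.0001389 mM = 139 nM

139 nM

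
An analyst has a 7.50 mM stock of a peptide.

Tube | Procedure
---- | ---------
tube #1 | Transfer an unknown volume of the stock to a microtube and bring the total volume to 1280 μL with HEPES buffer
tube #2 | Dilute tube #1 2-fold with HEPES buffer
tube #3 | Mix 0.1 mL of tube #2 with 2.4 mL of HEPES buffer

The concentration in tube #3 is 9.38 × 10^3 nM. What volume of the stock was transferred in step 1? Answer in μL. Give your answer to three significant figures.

80.0 μL

Step 1: v brought to 1280 μL → factor = 1280 μL/v
Step 2: 2-fold → factor 2
Step 3: 0.1 mL + 2.4 mL = 2.5 mL total → factor 2.5/0.1 = 25
Product of known-step factors = 50
Overall factor = 7.50 mM / (9.38 × 10^3 nM) = 799.57
Step-1 factor = 799.57 / 50 = 15.991
v = 1280 μL / 15.991 = 80.0 μL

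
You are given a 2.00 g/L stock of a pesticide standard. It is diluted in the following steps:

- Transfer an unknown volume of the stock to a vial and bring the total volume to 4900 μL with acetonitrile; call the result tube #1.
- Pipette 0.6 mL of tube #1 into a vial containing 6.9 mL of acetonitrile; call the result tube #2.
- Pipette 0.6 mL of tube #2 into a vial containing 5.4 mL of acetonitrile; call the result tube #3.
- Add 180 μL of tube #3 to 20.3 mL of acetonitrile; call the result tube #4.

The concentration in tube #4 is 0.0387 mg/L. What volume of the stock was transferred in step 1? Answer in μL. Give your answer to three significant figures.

1.35 × 10^3 μL

Step 1: v brought to 4900 μL → factor = 4900 μL/v
Step 2: 0.6 mL + 6.9 mL = 7.5 mL total → factor 7.5/0.6 = 12.5
Step 3: 0.6 mL + 5.4 mL = 6 mL total → factor 6/0.6 = 10
Step 4: 180 μL + 20.3 mL = 20480 μL total → factor 20480/180 = 113.78
Product of known-step factors = 14222
Overall factor = 2.00 g/L / (0.0387 mg/L) = 51680
Step-1 factor = 51680 / 14222 = 3.6337
v = 4900 μL / 3.6337 = 1.35 × 10^3 μL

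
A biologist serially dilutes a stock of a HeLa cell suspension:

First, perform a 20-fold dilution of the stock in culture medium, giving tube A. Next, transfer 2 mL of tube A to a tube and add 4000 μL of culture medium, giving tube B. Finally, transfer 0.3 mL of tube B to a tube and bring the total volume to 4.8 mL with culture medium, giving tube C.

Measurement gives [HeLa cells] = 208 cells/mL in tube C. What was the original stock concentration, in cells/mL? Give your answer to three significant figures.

2.00 × 10^5 cells/mL

Step 1: 20-fold → factor 20
Step 2: 2 mL + 4000 μL = 6 mL total → factor 6/2 = 3
Step 3: 0.3 mL brought to 4.8 mL → factor 4.8/0.3 = 16
Overall dilution factor = 20 × 3 × 16 = 960
Stock = 208 cells/mL × 960 = 2.00 × 10^5 cells/mL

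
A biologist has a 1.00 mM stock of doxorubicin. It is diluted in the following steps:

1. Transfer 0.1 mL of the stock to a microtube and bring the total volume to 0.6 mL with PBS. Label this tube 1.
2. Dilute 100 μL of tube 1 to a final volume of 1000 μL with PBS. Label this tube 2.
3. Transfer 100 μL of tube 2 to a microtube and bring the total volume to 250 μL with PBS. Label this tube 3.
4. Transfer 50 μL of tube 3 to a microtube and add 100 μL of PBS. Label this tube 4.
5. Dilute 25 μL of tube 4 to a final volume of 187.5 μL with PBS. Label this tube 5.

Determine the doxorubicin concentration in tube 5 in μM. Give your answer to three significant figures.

0.296 μM

Step 1: 0.1 mL brought to 0.6 mL → factor 0.6/0.1 = 6
Step 2: 100 μL brought to 1000 μL → factor 1000/100 = 10
Step 3: 100 μL brought to 250 μL → factor 250/100 = 2.5
Step 4: 50 μL + 100 μL = 150 μL total → factor 150/50 = 3
Step 5: 25 μL brought to 187.5 μL → factor 187.5/25 = 7.5
Overall dilution factor = 6 × 10 × 2.5 × 3 × 7.5 = 3375
Final = 1.00 mM / 3375 = 0.0002963 mM = 0.296 μM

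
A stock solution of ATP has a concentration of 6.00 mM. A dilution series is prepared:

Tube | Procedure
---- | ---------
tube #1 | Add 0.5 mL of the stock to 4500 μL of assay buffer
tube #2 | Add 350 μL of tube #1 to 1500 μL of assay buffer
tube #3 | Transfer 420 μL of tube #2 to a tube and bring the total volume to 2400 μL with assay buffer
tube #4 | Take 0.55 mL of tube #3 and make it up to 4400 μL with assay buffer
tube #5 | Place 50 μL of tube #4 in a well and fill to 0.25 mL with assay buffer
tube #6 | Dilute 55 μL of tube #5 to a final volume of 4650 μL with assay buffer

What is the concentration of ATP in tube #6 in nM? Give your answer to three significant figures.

5.87 nM

Step 1: 0.5 mL + 4500 μL = 5 mL total → factor 5/0.5 = 10
Step 2: 350 μL + 1500 μL = 1850 μL total → factor 1850/350 = 5.2857
Step 3: 420 μL brought to 2400 μL → factor 2400/420 = 5.7143
Step 4: 0.55 mL brought to 4400 μL → factor 4.4/0.55 = 8
Step 5: 50 μL brought to 0.25 mL → factor 250/50 = 5
Step 6: 55 μL brought to 4650 μL → factor 4650/55 = 84.545
Overall dilution factor = 10 × 5.2857 × 5.7143 × 8 × 5 × 84.545 = 1.0214 × 10^6
Final = 6.00 mM / 1.0214 × 10^6 = 5.874 × 10^-6 mM = 5.87 nM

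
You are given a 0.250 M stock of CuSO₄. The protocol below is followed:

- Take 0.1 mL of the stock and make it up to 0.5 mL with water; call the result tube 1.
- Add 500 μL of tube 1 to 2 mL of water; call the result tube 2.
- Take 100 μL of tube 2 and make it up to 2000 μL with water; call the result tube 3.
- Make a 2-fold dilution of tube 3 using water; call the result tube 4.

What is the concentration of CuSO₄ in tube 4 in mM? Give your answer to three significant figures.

Step 1: 0.1 mL brought to 0.5 mL → factor 0.5/0.1 = 5
Step 2: 500 μL + 2 mL = 2500 μL total → factor 2500/500 = 5
Step 3: 100 μL brought to 2000 μL → factor 2000/100 = 20
Step 4: 2-fold → factor 2
Overall dilution factor = 5 × 5 × 20 × 2 = 1000
Final = 0.250 M / 1000 = 0.0002500 M = 0.250 mM

0.250 mM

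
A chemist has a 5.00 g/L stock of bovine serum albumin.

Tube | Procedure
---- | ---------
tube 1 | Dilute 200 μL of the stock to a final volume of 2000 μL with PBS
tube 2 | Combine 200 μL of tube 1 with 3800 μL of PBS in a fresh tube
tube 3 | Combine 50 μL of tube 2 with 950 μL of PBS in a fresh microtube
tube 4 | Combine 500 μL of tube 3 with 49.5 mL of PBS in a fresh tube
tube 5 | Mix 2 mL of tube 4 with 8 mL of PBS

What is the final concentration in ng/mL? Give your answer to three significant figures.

Step 1: 200 μL brought to 2000 μL → factor 2000/200 = 10
Step 2: 200 μL + 3800 μL = 4000 μL total → factor 4000/200 = 20
Step 3: 50 μL + 950 μL = 1000 μL total → factor 1000/50 = 20
Step 4: 500 μL + 49.5 mL = 50000 μL total → factor 50000/500 = 100
Step 5: 2 mL + 8 mL = 10 mL total → factor 10/2 = 5
Overall dilution factor = 10 × 20 × 20 × 100 × 5 = 2 × 10^6
Final = 5.00 g/L / 2 × 10^6 = 2.500 × 10^-6 g/L = 2.50 ng/mL

2.50 ng/mL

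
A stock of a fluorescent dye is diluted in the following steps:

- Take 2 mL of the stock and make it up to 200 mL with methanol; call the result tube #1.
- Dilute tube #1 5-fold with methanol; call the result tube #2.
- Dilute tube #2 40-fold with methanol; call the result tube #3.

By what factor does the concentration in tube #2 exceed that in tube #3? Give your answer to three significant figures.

Step 1: 2 mL brought to 200 mL → factor 200/2 = 100
Step 2: 5-fold → factor 5
Step 3: 40-fold → factor 40
Dilution factor to tube #2 = 500; to tube #3 = 20000
[tube #2]/[tube #3] = (factor to tube #3)/(factor to tube #2) = 20000/500 = 40.0

40.0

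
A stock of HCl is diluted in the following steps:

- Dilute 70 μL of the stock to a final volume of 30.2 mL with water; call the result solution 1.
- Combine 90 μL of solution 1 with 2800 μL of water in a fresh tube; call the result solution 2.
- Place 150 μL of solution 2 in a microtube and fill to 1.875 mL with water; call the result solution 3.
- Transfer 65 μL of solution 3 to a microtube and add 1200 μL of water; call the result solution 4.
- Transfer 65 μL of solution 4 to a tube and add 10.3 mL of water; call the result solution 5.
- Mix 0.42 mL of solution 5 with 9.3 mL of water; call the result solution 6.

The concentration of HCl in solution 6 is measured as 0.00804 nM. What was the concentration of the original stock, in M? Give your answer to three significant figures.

Step 1: 70 μL brought to 30.2 mL → factor 30200/70 = 431.43
Step 2: 90 μL + 2800 μL = 2890 μL total → factor 2890/90 = 32.111
Step 3: 150 μL brought to 1.875 mL → factor 1875/150 = 12.5
Step 4: 65 μL + 1200 μL = 1265 μL total → factor 1265/65 = 19.462
Step 5: 65 μL + 10.3 mL = 10365 μL total → factor 10365/65 = 159.46
Step 6: 0.42 mL + 9.3 mL = 9.72 mL total → factor 9.72/0.42 = 23.143
Overall dilution factor = 431.43 × 32.111 × 12.5 × 19.462 × 159.46 × 23.143 = 1.2437 × 10^10
Stock = 0.00804 nM × 1.2437 × 10^10 = 1.000 × 10^8 nM = 0.100 M

0.100 M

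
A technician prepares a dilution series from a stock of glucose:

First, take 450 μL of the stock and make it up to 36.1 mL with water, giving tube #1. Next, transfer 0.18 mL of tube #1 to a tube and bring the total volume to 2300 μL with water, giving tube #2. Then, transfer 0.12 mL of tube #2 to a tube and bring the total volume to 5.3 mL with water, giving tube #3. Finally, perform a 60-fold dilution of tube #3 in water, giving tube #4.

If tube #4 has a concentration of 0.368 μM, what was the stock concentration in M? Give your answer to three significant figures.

1.00 M

Step 1: 450 μL brought to 36.1 mL → factor 36100/450 = 80.222
Step 2: 0.18 mL brought to 2300 μL → factor 2.3/0.18 = 12.778
Step 3: 0.12 mL brought to 5.3 mL → factor 5.3/0.12 = 44.167
Step 4: 60-fold → factor 60
Overall dilution factor = 80.222 × 12.778 × 44.167 × 60 = 2.7164 × 10^6
Stock = 0.368 μM × 2.7164 × 10^6 = 9.996 × 10^5 μM = 1.00 M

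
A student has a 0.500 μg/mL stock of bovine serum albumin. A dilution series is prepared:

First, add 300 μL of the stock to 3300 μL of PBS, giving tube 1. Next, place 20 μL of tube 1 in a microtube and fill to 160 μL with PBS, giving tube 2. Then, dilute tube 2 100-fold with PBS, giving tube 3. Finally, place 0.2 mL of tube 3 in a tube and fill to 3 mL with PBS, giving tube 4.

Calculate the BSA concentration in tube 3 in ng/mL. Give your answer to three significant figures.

Step 1: 300 μL + 3300 μL = 3600 μL total → factor 3600/300 = 12
Step 2: 20 μL brought to 160 μL → factor 160/20 = 8
Step 3: 100-fold → factor 100
Dilution factor through tube 3 = 12 × 8 × 100 = 9600
[tube 3] = 0.500 μg/mL / 9600 = 5.208 × 10^-5 μg/mL = 0.0521 ng/mL

0.0521 ng/mL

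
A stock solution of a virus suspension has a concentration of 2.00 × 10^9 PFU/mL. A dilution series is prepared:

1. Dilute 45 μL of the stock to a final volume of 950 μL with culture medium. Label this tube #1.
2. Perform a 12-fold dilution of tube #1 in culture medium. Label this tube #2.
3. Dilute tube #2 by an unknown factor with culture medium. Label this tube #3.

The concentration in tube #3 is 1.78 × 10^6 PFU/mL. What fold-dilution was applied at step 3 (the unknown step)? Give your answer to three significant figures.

Step 1: 45 μL brought to 950 μL → factor 950/45 = 21.111
Step 2: 12-fold → factor 12
Step 3: unknown factor x
Product of known-step factors = 253.33
Overall factor = 2.00 × 10^9 PFU/mL / (1.78 × 10^6 PFU/mL) = 1123.6
x = 1123.6 / 253.33 = 4.44

4.44-fold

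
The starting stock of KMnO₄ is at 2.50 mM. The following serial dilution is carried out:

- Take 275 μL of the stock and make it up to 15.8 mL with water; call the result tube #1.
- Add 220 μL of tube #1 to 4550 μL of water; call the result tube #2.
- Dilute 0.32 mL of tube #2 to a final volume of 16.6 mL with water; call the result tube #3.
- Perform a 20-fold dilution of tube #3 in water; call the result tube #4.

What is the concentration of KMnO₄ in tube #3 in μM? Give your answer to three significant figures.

0.0387 μM

Step 1: 275 μL brought to 15.8 mL → factor 15800/275 = 57.455
Step 2: 220 μL + 4550 μL = 4770 μL total → factor 4770/220 = 21.682
Step 3: 0.32 mL brought to 16.6 mL → factor 16.6/0.32 = 51.875
Dilution factor through tube #3 = 57.455 × 21.682 × 51.875 = 64622
[tube #3] = 2.50 mM / 64622 = 3.869 × 10^-5 mM = 0.0387 μM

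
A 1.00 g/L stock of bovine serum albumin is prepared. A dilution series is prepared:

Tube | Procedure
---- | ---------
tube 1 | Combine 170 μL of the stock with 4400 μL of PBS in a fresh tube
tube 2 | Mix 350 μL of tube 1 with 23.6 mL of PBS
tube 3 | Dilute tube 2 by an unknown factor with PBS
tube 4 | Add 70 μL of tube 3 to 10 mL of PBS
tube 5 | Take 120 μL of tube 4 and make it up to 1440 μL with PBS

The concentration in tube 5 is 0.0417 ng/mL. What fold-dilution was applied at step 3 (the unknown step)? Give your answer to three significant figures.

7.55-fold

Step 1: 170 μL + 4400 μL = 4570 μL total → factor 4570/170 = 26.882
Step 2: 350 μL + 23.6 mL = 23950 μL total → factor 23950/350 = 68.429
Step 3: unknown factor x
Step 4: 70 μL + 10 mL = 10070 μL total → factor 10070/70 = 143.86
Step 5: 120 μL brought to 1440 μL → factor 1440/120 = 12
Product of known-step factors = 3.1755 × 10^6
Overall factor = 1.00 g/L / (0.0417 ng/mL) = 2.3981 × 10^7
x = 2.3981 × 10^7 / 3.1755 × 10^6 = 7.55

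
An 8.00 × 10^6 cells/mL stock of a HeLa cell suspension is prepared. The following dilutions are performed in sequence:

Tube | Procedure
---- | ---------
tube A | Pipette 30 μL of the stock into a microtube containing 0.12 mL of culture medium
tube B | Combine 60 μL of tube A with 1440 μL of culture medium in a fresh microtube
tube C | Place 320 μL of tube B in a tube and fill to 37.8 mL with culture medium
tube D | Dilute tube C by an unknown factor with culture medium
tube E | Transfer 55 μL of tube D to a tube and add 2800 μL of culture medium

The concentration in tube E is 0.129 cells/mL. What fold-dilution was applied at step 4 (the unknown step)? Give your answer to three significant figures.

Step 1: 30 μL + 0.12 mL = 150 μL total → factor 150/30 = 5
Step 2: 60 μL + 1440 μL = 1500 μL total → factor 1500/60 = 25
Step 3: 320 μL brought to 37.8 mL → factor 37800/320 = 118.12
Step 4: unknown factor x
Step 5: 55 μL + 2800 μL = 2855 μL total → factor 2855/55 = 51.909
Product of known-step factors = 7.6647 × 10^5
Overall factor = 8.00 × 10^6 cells/mL / (0.129 cells/mL) = 6.2016 × 10^7
x = 6.2016 × 10^7 / 7.6647 × 10^5 = 80.9

80.9-fold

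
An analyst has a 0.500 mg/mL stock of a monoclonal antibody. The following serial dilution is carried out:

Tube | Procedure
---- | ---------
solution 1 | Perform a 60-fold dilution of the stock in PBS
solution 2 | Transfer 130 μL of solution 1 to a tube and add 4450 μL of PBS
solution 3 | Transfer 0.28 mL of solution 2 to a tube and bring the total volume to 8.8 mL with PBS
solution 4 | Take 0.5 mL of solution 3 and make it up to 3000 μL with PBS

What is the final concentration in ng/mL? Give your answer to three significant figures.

1.25 ng/mL

Step 1: 60-fold → factor 60
Step 2: 130 μL + 4450 μL = 4580 μL total → factor 4580/130 = 35.231
Step 3: 0.28 mL brought to 8.8 mL → factor 8.8/0.28 = 31.429
Step 4: 0.5 mL brought to 3000 μL → factor 3/0.5 = 6
Overall dilution factor = 60 × 35.231 × 31.429 × 6 = 3.9861 × 10^5
Final = 0.500 mg/mL / 3.9861 × 10^5 = 1.254 × 10^-6 mg/mL = 1.25 ng/mL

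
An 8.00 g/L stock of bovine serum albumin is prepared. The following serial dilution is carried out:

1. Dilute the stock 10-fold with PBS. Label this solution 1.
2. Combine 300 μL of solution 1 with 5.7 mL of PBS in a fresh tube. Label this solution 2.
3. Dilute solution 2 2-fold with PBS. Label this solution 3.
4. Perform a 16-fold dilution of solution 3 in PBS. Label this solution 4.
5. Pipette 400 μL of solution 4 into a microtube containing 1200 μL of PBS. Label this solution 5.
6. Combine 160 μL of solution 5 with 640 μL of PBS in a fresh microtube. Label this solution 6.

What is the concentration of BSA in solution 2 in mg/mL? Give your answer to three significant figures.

Step 1: 10-fold → factor 10
Step 2: 300 μL + 5.7 mL = 6000 μL total → factor 6000/300 = 20
Dilution factor through solution 2 = 10 × 20 = 200
[solution 2] = 8.00 g/L / 200 = 0.04000 g/L = 0.0400 mg/mL

0.0400 mg/mL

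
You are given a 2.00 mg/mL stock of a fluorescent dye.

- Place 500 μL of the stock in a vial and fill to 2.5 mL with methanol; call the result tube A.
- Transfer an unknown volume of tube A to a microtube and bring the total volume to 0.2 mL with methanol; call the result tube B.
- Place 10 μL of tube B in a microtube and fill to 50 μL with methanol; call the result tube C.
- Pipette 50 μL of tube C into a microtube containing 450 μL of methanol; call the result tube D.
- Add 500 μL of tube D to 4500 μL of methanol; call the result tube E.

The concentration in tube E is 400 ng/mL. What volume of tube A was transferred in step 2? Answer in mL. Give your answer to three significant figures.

0.100 mL

Step 1: 500 μL brought to 2.5 mL → factor 2500/500 = 5
Step 2: v brought to 0.2 mL → factor = 0.2 mL/v
Step 3: 10 μL brought to 50 μL → factor 50/10 = 5
Step 4: 50 μL + 450 μL = 500 μL total → factor 500/50 = 10
Step 5: 500 μL + 4500 μL = 5000 μL total → factor 5000/500 = 10
Product of known-step factors = 2500
Overall factor = 2.00 mg/mL / (400 ng/mL) = 5000
Step-2 factor = 5000 / 2500 = 2
v = 0.2 mL / 2 = 0.100 mL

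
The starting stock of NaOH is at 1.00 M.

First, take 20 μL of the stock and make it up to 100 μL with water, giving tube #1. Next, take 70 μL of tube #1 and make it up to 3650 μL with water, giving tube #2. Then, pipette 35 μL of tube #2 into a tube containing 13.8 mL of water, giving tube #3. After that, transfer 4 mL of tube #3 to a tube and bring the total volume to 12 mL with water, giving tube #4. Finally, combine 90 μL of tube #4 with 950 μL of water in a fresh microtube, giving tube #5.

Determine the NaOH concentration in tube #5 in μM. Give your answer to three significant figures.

0.280 μM

Step 1: 20 μL brought to 100 μL → factor 100/20 = 5
Step 2: 70 μL brought to 3650 μL → factor 3650/70 = 52.143
Step 3: 35 μL + 13.8 mL = 13835 μL total → factor 13835/35 = 395.29
Step 4: 4 mL brought to 12 mL → factor 12/4 = 3
Step 5: 90 μL + 950 μL = 1040 μL total → factor 1040/90 = 11.556
Overall dilution factor = 5 × 52.143 × 395.29 × 3 × 11.556 = 3.5726 × 10^6
Final = 1.00 M / 3.5726 × 10^6 = 2.799 × 10^-7 M = 0.280 μM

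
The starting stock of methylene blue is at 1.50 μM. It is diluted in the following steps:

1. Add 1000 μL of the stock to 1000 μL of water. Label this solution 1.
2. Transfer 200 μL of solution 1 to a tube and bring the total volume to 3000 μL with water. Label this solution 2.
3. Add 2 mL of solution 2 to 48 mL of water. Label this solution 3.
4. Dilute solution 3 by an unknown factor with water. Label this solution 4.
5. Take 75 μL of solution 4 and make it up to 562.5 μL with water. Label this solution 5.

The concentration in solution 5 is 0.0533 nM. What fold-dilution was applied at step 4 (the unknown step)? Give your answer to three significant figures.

Step 1: 1000 μL + 1000 μL = 2000 μL total → factor 2000/1000 = 2
Step 2: 200 μL brought to 3000 μL → factor 3000/200 = 15
Step 3: 2 mL + 48 mL = 50 mL total → factor 50/2 = 25
Step 4: unknown factor x
Step 5: 75 μL brought to 562.5 μL → factor 562.5/75 = 7.5
Product of known-step factors = 5625
Overall factor = 1.50 μM / (0.0533 nM) = 28143
x = 28143 / 5625 = 5.00

5.00-fold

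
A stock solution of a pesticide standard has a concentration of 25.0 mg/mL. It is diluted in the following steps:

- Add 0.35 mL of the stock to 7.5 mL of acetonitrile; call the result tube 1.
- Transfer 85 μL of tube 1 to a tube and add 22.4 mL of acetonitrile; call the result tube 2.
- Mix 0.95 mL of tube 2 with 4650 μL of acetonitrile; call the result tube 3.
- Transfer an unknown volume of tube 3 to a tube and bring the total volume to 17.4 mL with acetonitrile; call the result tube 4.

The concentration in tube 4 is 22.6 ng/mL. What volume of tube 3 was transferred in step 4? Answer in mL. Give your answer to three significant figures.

Step 1: 0.35 mL + 7.5 mL = 7.85 mL total → factor 7.85/0.35 = 22.429
Step 2: 85 μL + 22.4 mL = 22485 μL total → factor 22485/85 = 264.53
Step 3: 0.95 mL + 4650 μL = 5.6 mL total → factor 5.6/0.95 = 5.8947
Step 4: v brought to 17.4 mL → factor = 17.4 mL/v
Product of known-step factors = 34974
Overall factor = 25.0 mg/mL / (22.6 ng/mL) = 1.1062 × 10^6
Step-4 factor = 1.1062 × 10^6 / 34974 = 31.629
v = 17.4 mL / 31.629 = 0.550 mL

0.550 mL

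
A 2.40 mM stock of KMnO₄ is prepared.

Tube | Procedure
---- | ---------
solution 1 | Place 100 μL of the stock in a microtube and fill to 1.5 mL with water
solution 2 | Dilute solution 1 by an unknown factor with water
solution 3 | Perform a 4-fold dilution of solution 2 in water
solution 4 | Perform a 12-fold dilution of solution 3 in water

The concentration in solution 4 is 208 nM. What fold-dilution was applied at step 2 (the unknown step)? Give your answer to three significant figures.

Step 1: 100 μL brought to 1.5 mL → factor 1500/100 = 15
Step 2: unknown factor x
Step 3: 4-fold → factor 4
Step 4: 12-fold → factor 12
Product of known-step factors = 720
Overall factor = 2.40 mM / (208 nM) = 11538
x = 11538 / 720 = 16.0

16.0-fold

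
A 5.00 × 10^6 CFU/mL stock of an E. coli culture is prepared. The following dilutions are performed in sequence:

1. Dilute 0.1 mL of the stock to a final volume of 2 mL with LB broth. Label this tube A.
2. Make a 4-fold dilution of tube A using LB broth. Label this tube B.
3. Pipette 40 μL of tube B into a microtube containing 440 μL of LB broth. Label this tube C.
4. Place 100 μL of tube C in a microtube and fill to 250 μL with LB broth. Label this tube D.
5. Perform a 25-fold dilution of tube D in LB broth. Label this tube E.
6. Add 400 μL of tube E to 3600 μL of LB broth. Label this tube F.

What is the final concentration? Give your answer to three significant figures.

Step 1: 0.1 mL brought to 2 mL → factor 2/0.1 = 20
Step 2: 4-fold → factor 4
Step 3: 40 μL + 440 μL = 480 μL total → factor 480/40 = 12
Step 4: 100 μL brought to 250 μL → factor 250/100 = 2.5
Step 5: 25-fold → factor 25
Step 6: 400 μL + 3600 μL = 4000 μL total → factor 4000/400 = 10
Overall dilution factor = 20 × 4 × 12 × 2.5 × 25 × 10 = 6 × 10^5
Final = 5.00 × 10^6 CFU/mL / 6 × 10^5 = 8.33 CFU/mL

8.33 CFU/mL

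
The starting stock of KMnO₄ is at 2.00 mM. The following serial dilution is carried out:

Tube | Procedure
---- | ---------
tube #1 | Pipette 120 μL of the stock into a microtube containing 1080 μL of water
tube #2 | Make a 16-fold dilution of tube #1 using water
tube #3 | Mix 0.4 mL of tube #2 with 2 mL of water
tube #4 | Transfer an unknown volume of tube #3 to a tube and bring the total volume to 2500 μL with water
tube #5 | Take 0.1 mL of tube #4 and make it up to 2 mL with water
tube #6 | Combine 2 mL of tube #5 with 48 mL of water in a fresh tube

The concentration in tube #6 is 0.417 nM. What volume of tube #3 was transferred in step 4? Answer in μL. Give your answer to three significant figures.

250 μL

Step 1: 120 μL + 1080 μL = 1200 μL total → factor 1200/120 = 10
Step 2: 16-fold → factor 16
Step 3: 0.4 mL + 2 mL = 2.4 mL total → factor 2.4/0.4 = 6
Step 4: v brought to 2500 μL → factor = 2500 μL/v
Step 5: 0.1 mL brought to 2 mL → factor 2/0.1 = 20
Step 6: 2 mL + 48 mL = 50 mL total → factor 50/2 = 25
Product of known-step factors = 4.8 × 10^5
Overall factor = 2.00 mM / (0.417 nM) = 4.7962 × 10^6
Step-4 factor = 4.7962 × 10^6 / 4.8 × 10^5 = 9.992
v = 2500 μL / 9.992 = 250 μL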